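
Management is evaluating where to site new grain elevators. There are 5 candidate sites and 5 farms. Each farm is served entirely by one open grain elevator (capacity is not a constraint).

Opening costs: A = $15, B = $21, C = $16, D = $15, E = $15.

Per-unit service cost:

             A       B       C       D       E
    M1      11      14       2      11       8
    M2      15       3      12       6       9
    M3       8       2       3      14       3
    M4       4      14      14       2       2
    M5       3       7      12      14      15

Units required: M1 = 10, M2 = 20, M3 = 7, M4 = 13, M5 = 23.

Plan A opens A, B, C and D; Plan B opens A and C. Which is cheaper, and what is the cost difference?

Plan A: {A, B, C, D}: M1→C 2·10=20, M2→B 3·20=60, M3→B 2·7=14, M4→D 2·13=26, M5→A 3·23=69. Service 189; fixed 67; total 256.
Plan B: {A, C}: M1→C 2·10=20, M2→C 12·20=240, M3→C 3·7=21, M4→A 4·13=52, M5→A 3·23=69. Service 402; fixed 31; total 433.
Difference: |256 − 433| = 177.

Plan A is cheaper by 177.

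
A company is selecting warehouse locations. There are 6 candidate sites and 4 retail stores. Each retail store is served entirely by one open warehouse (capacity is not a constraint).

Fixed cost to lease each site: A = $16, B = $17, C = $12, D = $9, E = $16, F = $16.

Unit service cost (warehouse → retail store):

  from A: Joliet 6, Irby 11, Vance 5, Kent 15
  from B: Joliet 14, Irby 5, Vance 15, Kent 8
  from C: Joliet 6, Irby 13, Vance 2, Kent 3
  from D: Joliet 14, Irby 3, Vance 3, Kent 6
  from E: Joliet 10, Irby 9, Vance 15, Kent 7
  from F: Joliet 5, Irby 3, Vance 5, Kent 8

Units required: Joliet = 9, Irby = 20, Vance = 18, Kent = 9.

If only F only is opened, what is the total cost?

Each retail store is assigned to its cheapest site among the open ones.
{F}: Joliet→F 5·9=45, Irby→F 3·20=60, Vance→F 5·18=90, Kent→F 8·9=72. Service 267; fixed 16; total 283.

Total cost: 283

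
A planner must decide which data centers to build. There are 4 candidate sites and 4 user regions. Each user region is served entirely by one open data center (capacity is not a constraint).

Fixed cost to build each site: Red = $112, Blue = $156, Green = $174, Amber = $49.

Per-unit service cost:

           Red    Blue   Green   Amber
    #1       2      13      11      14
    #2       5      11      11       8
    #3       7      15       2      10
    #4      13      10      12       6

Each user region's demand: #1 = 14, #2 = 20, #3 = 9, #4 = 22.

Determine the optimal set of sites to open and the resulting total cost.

Open Red and Amber; minimum total cost 484.

For any fixed open set, each user region goes to its cheapest open site; total = fixed + service.
{Red, Amber}: #1→Red 2·14=28, #2→Red 5·20=100, #3→Red 7·9=63, #4→Amber 6·22=132. Service 323; fixed 161; total 484.
{Red}: service 477 + fixed 112 = 589
{Red, Green, Amber}: service 278 + fixed 335 = 613
{Red, Blue, Green, Amber}: service 278 + fixed 491 = 769
No other subset beats 484.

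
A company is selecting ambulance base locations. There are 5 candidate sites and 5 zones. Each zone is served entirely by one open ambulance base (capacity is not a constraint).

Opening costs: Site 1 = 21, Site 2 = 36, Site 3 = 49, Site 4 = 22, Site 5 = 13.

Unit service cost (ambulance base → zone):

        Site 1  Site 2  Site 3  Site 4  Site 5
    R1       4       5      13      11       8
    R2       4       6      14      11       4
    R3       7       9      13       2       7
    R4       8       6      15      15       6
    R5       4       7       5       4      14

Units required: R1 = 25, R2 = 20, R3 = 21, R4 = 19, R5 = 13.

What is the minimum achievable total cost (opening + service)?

For any fixed open set, each zone goes to its cheapest open site; total = fixed + service.
{Site 1, Site 4, Site 5}: R1→Site 1 4·25=100, R2→Site 1 4·20=80, R3→Site 4 2·21=42, R4→Site 5 6·19=114, R5→Site 1 4·13=52. Service 388; fixed 56; total 444.
{Site 1, Site 2, Site 4}: R1→Site 1 4·25=100, R2→Site 1 4·20=80, R3→Site 4 2·21=42, R4→Site 2 6·19=114, R5→Site 1 4·13=52. Service 388; fixed 79; total 467.
{Site 1, Site 4}: R1→Site 1 4·25=100, R2→Site 1 4·20=80, R3→Site 4 2·21=42, R4→Site 1 8·19=152, R5→Site 1 4·13=52. Service 426; fixed 43; total 469.
{Site 1, Site 2, Site 3, Site 4, Site 5}: service 388 + fixed 141 = 529
No other subset beats 444.

Minimum total cost: 444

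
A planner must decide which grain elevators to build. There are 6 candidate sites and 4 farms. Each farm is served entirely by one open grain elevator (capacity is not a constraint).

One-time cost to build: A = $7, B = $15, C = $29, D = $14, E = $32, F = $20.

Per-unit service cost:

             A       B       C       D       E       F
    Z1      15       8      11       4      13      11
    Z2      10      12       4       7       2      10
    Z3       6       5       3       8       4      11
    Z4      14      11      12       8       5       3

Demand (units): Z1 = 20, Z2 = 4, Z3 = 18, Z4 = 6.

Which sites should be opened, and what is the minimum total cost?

For any fixed open set, each farm goes to its cheapest open site; total = fixed + service.
{C, D, F}: Z1→D 4·20=80, Z2→C 4·4=16, Z3→C 3·18=54, Z4→F 3·6=18. Service 168; fixed 63; total 231.
{D, E}: Z1→D 4·20=80, Z2→E 2·4=8, Z3→E 4·18=72, Z4→E 5·6=30. Service 190; fixed 46; total 236.
{A, C, D, F}: service 168 + fixed 70 = 238
{A, B, C, D, E, F}: Z1→D 4·20=80, Z2→E 2·4=8, Z3→C 3·18=54, Z4→F 3·6=18. Service 160; fixed 117; total 277.
No other subset beats 231.

Open C, D and F; minimum total cost 231.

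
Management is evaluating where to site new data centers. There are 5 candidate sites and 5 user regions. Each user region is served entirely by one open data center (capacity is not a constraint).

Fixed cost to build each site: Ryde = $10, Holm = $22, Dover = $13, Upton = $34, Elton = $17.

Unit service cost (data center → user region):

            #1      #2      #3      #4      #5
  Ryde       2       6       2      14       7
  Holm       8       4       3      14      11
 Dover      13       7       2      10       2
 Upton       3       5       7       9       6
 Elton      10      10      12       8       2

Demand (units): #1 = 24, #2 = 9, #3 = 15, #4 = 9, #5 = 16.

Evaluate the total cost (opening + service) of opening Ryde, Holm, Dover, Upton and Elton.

Each user region is assigned to its cheapest site among the open ones.
{Ryde, Holm, Dover, Upton, Elton}: #1→Ryde 2·24=48, #2→Holm 4·9=36, #3→Ryde 2·15=30, #4→Elton 8·9=72, #5→Dover 2·16=32. Service 218; fixed 96; total 314.

Total cost: 314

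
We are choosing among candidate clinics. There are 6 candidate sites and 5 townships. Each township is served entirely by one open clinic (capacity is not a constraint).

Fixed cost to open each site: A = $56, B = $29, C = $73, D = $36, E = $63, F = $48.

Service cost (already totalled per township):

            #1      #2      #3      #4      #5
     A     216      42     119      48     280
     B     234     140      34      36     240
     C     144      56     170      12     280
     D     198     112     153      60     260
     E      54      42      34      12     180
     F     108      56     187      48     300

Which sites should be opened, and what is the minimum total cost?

For any fixed open set, each township goes to its cheapest open site; total = fixed + service.
{E}: #1→E 54, #2→E 42, #3→E 34, #4→E 12, #5→E 180. Service 322; fixed 63; total 385.
{B, E}: #1→E 54, #2→E 42, #3→B 34, #4→E 12, #5→E 180. Service 322; fixed 92; total 414.
{D, E}: service 322 + fixed 99 = 421
{A, B, C, D, E, F}: service 322 + fixed 305 = 627
No other subset beats 385.

Open E only; minimum total cost 385.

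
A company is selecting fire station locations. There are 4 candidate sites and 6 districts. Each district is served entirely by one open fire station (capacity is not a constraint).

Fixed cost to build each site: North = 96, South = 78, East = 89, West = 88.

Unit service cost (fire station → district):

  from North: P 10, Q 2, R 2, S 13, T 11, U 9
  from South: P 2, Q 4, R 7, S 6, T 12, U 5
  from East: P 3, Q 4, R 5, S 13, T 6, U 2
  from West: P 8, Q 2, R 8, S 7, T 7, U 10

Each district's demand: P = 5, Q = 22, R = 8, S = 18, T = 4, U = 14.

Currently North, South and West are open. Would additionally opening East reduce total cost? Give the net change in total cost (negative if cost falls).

Current service cost with {North, South, West}: 276.
Adding East: each district re-picks its cheapest; new service cost 230, saving 46.
Extra fixed cost: 89. Net change = 89 − 46 = 43.
(Totals: 538 → 581.)

No — net change +43 (cost rises by 43).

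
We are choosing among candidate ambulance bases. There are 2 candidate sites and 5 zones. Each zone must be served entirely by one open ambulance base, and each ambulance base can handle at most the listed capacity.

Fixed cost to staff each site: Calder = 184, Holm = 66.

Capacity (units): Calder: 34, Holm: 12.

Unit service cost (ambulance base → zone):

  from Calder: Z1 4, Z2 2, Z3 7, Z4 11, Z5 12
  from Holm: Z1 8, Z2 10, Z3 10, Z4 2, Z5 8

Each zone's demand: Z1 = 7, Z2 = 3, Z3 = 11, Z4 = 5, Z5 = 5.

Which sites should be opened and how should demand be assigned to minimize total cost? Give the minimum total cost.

Open {Calder}: Z1→Calder 4·7=28, Z2→Calder 2·3=6, Z3→Calder 7·11=77, Z4→Calder 11·5=55, Z5→Calder 12·5=60.
Loads: Calder carries 31/34. Service 226; fixed 184; total 410.
Next best feasible plan costs 411.

Minimum total cost: 410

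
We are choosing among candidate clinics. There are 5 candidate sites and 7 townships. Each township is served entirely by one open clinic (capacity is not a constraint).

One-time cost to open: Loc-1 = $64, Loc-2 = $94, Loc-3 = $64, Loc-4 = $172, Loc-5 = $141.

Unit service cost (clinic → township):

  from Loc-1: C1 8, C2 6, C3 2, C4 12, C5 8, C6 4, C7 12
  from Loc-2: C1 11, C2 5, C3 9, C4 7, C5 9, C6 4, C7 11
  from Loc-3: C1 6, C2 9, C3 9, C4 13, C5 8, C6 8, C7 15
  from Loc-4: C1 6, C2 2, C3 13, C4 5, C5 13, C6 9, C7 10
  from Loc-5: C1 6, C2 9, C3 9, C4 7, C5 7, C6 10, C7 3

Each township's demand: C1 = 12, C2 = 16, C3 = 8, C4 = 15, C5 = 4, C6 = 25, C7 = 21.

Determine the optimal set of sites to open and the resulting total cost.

For any fixed open set, each township goes to its cheapest open site; total = fixed + service.
{Loc-1, Loc-5}: C1→Loc-5 6·12=72, C2→Loc-1 6·16=96, C3→Loc-1 2·8=16, C4→Loc-5 7·15=105, C5→Loc-5 7·4=28, C6→Loc-1 4·25=100, C7→Loc-5 3·21=63. Service 480; fixed 205; total 685.
{Loc-1, Loc-3, Loc-5}: service 480 + fixed 269 = 749
{Loc-2, Loc-5}: C1→Loc-5 6·12=72, C2→Loc-2 5·16=80, C3→Loc-2 9·8=72, C4→Loc-2 7·15=105, C5→Loc-5 7·4=28, C6→Loc-2 4·25=100, C7→Loc-5 3·21=63. Service 520; fixed 235; total 755.
{Loc-1, Loc-2, Loc-3, Loc-4, Loc-5}: service 386 + fixed 535 = 921
No other subset beats 685.

Open Loc-1 and Loc-5; minimum total cost 685.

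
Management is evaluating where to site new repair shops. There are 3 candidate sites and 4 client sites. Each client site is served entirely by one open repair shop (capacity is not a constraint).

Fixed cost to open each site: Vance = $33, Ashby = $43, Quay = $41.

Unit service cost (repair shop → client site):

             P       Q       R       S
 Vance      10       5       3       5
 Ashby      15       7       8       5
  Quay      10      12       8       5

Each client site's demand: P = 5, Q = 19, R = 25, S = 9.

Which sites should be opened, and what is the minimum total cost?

Open Vance only; minimum total cost 298.

For any fixed open set, each client site goes to its cheapest open site; total = fixed + service.
{Vance}: P→Vance 10·5=50, Q→Vance 5·19=95, R→Vance 3·25=75, S→Vance 5·9=45. Service 265; fixed 33; total 298.
{Vance, Quay}: service 265 + fixed 74 = 339
{Vance, Ashby}: service 265 + fixed 76 = 341
{Vance, Ashby, Quay}: P→Vance 10·5=50, Q→Vance 5·19=95, R→Vance 3·25=75, S→Vance 5·9=45. Service 265; fixed 117; total 382.
No other subset beats 298.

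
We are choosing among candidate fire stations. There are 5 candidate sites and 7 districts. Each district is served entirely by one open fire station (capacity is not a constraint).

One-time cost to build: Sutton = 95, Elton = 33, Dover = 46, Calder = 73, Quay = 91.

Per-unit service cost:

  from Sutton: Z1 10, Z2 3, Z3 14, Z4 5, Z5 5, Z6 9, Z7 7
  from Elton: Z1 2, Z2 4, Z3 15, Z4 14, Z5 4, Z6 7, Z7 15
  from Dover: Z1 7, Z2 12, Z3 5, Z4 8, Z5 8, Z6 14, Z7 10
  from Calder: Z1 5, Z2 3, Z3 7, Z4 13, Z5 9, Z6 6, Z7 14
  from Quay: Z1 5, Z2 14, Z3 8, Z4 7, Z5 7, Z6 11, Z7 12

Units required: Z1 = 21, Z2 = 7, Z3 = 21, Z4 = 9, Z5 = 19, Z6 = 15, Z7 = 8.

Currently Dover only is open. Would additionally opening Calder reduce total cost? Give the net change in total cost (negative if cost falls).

Yes — net change −152 (cost falls by 152).

Current service cost with {Dover}: 850.
Adding Calder: each district re-picks its cheapest; new service cost 625, saving 225.
Extra fixed cost: 73. Net change = 73 − 225 = -152.
(Totals: 896 → 744.)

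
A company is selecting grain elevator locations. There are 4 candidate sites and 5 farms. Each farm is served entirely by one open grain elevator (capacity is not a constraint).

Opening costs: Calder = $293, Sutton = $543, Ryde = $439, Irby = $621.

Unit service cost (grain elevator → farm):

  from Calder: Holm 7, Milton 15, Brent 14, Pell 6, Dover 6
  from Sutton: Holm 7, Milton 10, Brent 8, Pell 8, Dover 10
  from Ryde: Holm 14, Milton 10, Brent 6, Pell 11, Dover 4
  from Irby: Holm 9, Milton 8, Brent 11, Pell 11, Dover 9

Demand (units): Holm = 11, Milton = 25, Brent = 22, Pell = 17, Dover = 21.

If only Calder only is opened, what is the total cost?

Each farm is assigned to its cheapest site among the open ones.
{Calder}: Holm→Calder 7·11=77, Milton→Calder 15·25=375, Brent→Calder 14·22=308, Pell→Calder 6·17=102, Dover→Calder 6·21=126. Service 988; fixed 293; total 1281.

Total cost: 1281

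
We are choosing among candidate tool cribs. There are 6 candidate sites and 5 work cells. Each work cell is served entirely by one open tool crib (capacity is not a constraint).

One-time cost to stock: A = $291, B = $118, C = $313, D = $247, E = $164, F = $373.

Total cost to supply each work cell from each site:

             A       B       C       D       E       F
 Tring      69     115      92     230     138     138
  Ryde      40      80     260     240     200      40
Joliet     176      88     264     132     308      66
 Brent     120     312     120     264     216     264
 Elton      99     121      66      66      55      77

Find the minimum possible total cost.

Minimum total cost: 795

For any fixed open set, each work cell goes to its cheapest open site; total = fixed + service.
{A}: Tring→A 69, Ryde→A 40, Joliet→A 176, Brent→A 120, Elton→A 99. Service 504; fixed 291; total 795.
{A, B}: Tring→A 69, Ryde→A 40, Joliet→B 88, Brent→A 120, Elton→A 99. Service 416; fixed 409; total 825.
{B}: service 716 + fixed 118 = 834
{A, B, C, D, E, F}: service 350 + fixed 1506 = 1856
No other subset beats 795.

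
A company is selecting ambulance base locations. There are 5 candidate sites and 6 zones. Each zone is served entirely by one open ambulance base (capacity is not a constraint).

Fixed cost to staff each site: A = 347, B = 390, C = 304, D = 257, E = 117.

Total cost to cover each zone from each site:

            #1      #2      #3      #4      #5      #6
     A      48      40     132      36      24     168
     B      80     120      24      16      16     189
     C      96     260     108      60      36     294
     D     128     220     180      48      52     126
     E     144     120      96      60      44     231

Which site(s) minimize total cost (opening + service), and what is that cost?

For any fixed open set, each zone goes to its cheapest open site; total = fixed + service.
{A}: #1→A 48, #2→A 40, #3→A 132, #4→A 36, #5→A 24, #6→A 168. Service 448; fixed 347; total 795.
{E}: service 695 + fixed 117 = 812
{B}: #1→B 80, #2→B 120, #3→B 24, #4→B 16, #5→B 16, #6→B 189. Service 445; fixed 390; total 835.
{A, B, C, D, E}: #1→A 48, #2→A 40, #3→B 24, #4→B 16, #5→B 16, #6→D 126. Service 270; fixed 1415; total 1685.
No other subset beats 795.

Open A only; minimum total cost 795.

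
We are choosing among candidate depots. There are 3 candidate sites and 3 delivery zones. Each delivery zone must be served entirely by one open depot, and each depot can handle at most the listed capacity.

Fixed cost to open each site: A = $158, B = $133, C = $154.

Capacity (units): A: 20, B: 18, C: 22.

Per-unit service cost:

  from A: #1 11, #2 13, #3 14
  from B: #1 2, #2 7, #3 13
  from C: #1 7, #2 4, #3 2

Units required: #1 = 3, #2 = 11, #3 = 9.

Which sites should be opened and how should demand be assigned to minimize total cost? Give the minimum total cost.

Open {B, C}: #1→B 2·3=6, #2→C 4·11=44, #3→C 2·9=18.
Loads: B carries 3/18, C carries 20/22. Service 68; fixed 287; total 355.
Next best feasible plan costs 388.

Minimum total cost: 355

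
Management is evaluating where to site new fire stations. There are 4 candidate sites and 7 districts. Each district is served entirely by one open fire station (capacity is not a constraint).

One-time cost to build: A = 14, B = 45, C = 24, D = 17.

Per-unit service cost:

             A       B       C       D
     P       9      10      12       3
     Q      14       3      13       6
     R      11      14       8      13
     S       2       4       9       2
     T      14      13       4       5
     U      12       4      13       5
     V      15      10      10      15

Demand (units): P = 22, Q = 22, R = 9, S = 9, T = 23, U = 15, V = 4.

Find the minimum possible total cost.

Minimum total cost: 500

For any fixed open set, each district goes to its cheapest open site; total = fixed + service.
{B, C, D}: P→D 3·22=66, Q→B 3·22=66, R→C 8·9=72, S→D 2·9=18, T→C 4·23=92, U→B 4·15=60, V→B 10·4=40. Service 414; fixed 86; total 500.
{A, B, C, D}: service 414 + fixed 100 = 514
{C, D}: service 495 + fixed 41 = 536
{A}: service 1185 + fixed 14 = 1199
(All 15 nonempty subsets were checked; B, C and D is lowest.)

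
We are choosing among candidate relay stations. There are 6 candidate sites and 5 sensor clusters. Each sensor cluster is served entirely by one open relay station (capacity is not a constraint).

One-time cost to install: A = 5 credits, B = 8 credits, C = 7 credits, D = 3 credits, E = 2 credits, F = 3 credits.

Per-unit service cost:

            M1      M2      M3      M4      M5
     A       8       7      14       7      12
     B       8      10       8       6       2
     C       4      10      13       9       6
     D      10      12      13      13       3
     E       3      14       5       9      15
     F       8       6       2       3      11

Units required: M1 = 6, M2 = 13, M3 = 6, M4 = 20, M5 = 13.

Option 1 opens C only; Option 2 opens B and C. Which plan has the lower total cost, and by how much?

Option 1: {C}: M1→C 4·6=24, M2→C 10·13=130, M3→C 13·6=78, M4→C 9·20=180, M5→C 6·13=78. Service 490; fixed 7; total 497.
Option 2: {B, C}: M1→C 4·6=24, M2→B 10·13=130, M3→B 8·6=48, M4→B 6·20=120, M5→B 2·13=26. Service 348; fixed 15; total 363.
Difference: |497 − 363| = 134.

Option 2 is cheaper by 134.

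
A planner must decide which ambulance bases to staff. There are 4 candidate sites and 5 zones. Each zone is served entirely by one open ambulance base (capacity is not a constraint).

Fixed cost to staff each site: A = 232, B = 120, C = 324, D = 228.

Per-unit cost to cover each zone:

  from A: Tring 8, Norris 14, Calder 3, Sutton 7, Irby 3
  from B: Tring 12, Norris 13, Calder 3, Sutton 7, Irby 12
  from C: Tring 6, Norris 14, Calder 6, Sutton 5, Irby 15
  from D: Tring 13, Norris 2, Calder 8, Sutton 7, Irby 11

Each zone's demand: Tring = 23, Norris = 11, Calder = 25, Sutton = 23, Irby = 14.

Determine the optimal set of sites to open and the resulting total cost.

Open A only; minimum total cost 848.

For any fixed open set, each zone goes to its cheapest open site; total = fixed + service.
{A}: Tring→A 8·23=184, Norris→A 14·11=154, Calder→A 3·25=75, Sutton→A 7·23=161, Irby→A 3·14=42. Service 616; fixed 232; total 848.
{B}: service 823 + fixed 120 = 943
{A, D}: service 484 + fixed 460 = 944
{A, B, C, D}: Tring→C 6·23=138, Norris→D 2·11=22, Calder→A 3·25=75, Sutton→C 5·23=115, Irby→A 3·14=42. Service 392; fixed 904; total 1296.
No other subset beats 848.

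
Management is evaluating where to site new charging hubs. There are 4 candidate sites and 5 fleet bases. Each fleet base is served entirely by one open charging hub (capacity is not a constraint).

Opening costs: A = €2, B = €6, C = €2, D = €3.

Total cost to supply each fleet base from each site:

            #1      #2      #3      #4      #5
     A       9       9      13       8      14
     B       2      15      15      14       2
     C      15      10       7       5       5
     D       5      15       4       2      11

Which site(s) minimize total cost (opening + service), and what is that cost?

Open A, B and D; minimum total cost 30.

For any fixed open set, each fleet base goes to its cheapest open site; total = fixed + service.
{A, B, D}: #1→B 2, #2→A 9, #3→D 4, #4→D 2, #5→B 2. Service 19; fixed 11; total 30.
{B, C, D}: service 20 + fixed 11 = 31
{C, D}: service 26 + fixed 5 = 31
{A, B, C, D}: #1→B 2, #2→A 9, #3→D 4, #4→D 2, #5→B 2. Service 19; fixed 13; total 32.
No other subset beats 30.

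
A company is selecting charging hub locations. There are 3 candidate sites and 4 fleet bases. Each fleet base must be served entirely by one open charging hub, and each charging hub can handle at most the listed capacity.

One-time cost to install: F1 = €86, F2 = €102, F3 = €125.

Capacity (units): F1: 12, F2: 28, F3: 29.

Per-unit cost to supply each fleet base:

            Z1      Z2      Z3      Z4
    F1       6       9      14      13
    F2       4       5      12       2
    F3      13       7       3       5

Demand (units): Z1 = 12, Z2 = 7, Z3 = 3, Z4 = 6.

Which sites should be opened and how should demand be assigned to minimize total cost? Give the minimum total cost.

Open {F2}: Z1→F2 4·12=48, Z2→F2 5·7=35, Z3→F2 12·3=36, Z4→F2 2·6=12.
Loads: F2 carries 28/28. Service 131; fixed 102; total 233.
Next best feasible plan costs 319.

Minimum total cost: 233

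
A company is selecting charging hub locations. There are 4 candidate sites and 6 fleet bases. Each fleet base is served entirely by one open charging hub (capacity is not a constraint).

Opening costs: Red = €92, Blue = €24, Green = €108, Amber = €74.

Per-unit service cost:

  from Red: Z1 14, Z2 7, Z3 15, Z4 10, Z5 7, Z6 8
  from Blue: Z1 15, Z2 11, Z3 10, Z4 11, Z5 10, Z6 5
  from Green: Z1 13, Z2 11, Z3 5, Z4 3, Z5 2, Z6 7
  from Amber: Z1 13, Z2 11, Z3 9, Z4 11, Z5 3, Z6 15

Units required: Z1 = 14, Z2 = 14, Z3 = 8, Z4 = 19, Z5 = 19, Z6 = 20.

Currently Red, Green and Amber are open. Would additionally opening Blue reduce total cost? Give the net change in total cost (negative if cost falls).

Yes — net change −16 (cost falls by 16).

Current service cost with {Red, Green, Amber}: 555.
Adding Blue: each fleet base re-picks its cheapest; new service cost 515, saving 40.
Extra fixed cost: 24. Net change = 24 − 40 = -16.
(Totals: 829 → 813.)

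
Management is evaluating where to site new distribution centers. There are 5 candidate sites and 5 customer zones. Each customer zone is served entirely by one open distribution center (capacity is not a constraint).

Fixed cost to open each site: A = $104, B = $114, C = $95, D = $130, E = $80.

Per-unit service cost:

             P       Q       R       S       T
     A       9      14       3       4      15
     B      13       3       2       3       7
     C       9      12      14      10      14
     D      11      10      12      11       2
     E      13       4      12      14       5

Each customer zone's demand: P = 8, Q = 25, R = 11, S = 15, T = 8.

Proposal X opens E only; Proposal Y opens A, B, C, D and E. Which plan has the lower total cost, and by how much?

Proposal X is cheaper by 87.

Proposal X: {E}: P→E 13·8=104, Q→E 4·25=100, R→E 12·11=132, S→E 14·15=210, T→E 5·8=40. Service 586; fixed 80; total 666.
Proposal Y: {A, B, C, D, E}: P→A 9·8=72, Q→B 3·25=75, R→B 2·11=22, S→B 3·15=45, T→D 2·8=16. Service 230; fixed 523; total 753.
Difference: |666 − 753| = 87.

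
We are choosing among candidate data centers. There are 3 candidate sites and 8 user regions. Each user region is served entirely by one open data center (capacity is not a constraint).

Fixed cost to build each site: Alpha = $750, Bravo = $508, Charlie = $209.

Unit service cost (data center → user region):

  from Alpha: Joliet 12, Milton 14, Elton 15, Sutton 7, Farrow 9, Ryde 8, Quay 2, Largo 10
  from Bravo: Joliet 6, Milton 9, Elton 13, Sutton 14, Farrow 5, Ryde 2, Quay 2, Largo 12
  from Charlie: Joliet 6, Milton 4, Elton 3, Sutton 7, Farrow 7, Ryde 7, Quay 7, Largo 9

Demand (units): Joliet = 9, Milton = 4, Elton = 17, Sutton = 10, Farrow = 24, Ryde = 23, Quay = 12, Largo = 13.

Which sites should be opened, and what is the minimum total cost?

Open Charlie only; minimum total cost 930.

For any fixed open set, each user region goes to its cheapest open site; total = fixed + service.
{Charlie}: Joliet→Charlie 6·9=54, Milton→Charlie 4·4=16, Elton→Charlie 3·17=51, Sutton→Charlie 7·10=70, Farrow→Charlie 7·24=168, Ryde→Charlie 7·23=161, Quay→Charlie 7·12=84, Largo→Charlie 9·13=117. Service 721; fixed 209; total 930.
{Bravo, Charlie}: service 498 + fixed 717 = 1215
{Bravo}: service 797 + fixed 508 = 1305
{Alpha, Bravo, Charlie}: service 498 + fixed 1467 = 1965
No other subset beats 930.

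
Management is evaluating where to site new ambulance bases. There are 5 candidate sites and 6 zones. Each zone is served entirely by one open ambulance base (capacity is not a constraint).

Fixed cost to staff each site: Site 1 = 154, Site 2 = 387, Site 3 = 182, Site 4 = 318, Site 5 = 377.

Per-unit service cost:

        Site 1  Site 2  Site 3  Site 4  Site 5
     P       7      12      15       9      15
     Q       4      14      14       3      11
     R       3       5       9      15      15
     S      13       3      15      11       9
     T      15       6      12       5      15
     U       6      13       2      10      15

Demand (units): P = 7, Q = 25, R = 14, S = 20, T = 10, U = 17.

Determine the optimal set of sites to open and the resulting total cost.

For any fixed open set, each zone goes to its cheapest open site; total = fixed + service.
{Site 1}: P→Site 1 7·7=49, Q→Site 1 4·25=100, R→Site 1 3·14=42, S→Site 1 13·20=260, T→Site 1 15·10=150, U→Site 1 6·17=102. Service 703; fixed 154; total 857.
{Site 1, Site 3}: service 605 + fixed 336 = 941
{Site 1, Site 2}: P→Site 1 7·7=49, Q→Site 1 4·25=100, R→Site 1 3·14=42, S→Site 2 3·20=60, T→Site 2 6·10=60, U→Site 1 6·17=102. Service 413; fixed 541; total 954.
{Site 1, Site 2, Site 3, Site 4, Site 5}: service 310 + fixed 1418 = 1728
No other subset beats 857.

Open Site 1 only; minimum total cost 857.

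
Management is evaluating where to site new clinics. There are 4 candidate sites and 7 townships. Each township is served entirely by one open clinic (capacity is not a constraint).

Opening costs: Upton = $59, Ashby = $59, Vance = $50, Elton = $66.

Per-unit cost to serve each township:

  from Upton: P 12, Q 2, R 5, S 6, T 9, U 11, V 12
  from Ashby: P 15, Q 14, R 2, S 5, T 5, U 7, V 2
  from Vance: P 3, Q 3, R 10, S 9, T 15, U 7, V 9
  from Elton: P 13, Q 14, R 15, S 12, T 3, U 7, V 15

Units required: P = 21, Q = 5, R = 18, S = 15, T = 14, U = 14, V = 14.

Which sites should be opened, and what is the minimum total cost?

For any fixed open set, each township goes to its cheapest open site; total = fixed + service.
{Ashby, Vance}: P→Vance 3·21=63, Q→Vance 3·5=15, R→Ashby 2·18=36, S→Ashby 5·15=75, T→Ashby 5·14=70, U→Ashby 7·14=98, V→Ashby 2·14=28. Service 385; fixed 109; total 494.
{Ashby, Vance, Elton}: service 357 + fixed 175 = 532
{Upton, Ashby, Vance}: P→Vance 3·21=63, Q→Upton 2·5=10, R→Ashby 2·18=36, S→Ashby 5·15=75, T→Ashby 5·14=70, U→Ashby 7·14=98, V→Ashby 2·14=28. Service 380; fixed 168; total 548.
{Upton, Ashby, Vance, Elton}: service 352 + fixed 234 = 586
No other subset beats 494.

Open Ashby and Vance; minimum total cost 494.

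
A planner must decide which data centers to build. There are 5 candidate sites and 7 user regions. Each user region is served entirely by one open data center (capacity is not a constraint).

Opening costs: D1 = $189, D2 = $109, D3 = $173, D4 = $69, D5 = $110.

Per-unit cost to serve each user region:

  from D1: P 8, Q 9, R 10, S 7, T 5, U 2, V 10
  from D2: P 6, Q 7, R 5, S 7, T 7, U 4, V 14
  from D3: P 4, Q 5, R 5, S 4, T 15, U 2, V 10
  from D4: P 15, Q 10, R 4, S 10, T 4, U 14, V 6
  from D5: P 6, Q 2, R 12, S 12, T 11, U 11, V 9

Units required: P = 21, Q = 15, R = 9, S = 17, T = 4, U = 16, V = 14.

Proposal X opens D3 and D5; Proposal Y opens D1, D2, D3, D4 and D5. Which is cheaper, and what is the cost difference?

Proposal X: {D3, D5}: P→D3 4·21=84, Q→D5 2·15=30, R→D3 5·9=45, S→D3 4·17=68, T→D5 11·4=44, U→D3 2·16=32, V→D5 9·14=126. Service 429; fixed 283; total 712.
Proposal Y: {D1, D2, D3, D4, D5}: P→D3 4·21=84, Q→D5 2·15=30, R→D4 4·9=36, S→D3 4·17=68, T→D4 4·4=16, U→D1 2·16=32, V→D4 6·14=84. Service 350; fixed 650; total 1000.
Difference: |712 − 1000| = 288.

Proposal X is cheaper by 288.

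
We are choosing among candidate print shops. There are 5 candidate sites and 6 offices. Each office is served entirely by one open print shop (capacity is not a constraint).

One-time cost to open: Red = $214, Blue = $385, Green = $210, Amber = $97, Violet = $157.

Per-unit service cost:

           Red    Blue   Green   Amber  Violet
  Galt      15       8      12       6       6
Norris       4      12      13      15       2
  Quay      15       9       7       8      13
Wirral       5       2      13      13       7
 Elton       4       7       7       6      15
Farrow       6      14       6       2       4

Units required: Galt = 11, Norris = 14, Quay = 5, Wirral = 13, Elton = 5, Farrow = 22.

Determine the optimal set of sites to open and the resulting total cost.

For any fixed open set, each office goes to its cheapest open site; total = fixed + service.
{Amber, Violet}: Galt→Amber 6·11=66, Norris→Violet 2·14=28, Quay→Amber 8·5=40, Wirral→Violet 7·13=91, Elton→Amber 6·5=30, Farrow→Amber 2·22=44. Service 299; fixed 254; total 553.
{Violet}: Galt→Violet 6·11=66, Norris→Violet 2·14=28, Quay→Violet 13·5=65, Wirral→Violet 7·13=91, Elton→Violet 15·5=75, Farrow→Violet 4·22=88. Service 413; fixed 157; total 570.
{Red, Amber}: Galt→Amber 6·11=66, Norris→Red 4·14=56, Quay→Amber 8·5=40, Wirral→Red 5·13=65, Elton→Red 4·5=20, Farrow→Amber 2·22=44. Service 291; fixed 311; total 602.
{Red, Blue, Green, Amber, Violet}: Galt→Amber 6·11=66, Norris→Violet 2·14=28, Quay→Green 7·5=35, Wirral→Blue 2·13=26, Elton→Red 4·5=20, Farrow→Amber 2·22=44. Service 219; fixed 1063; total 1282.
No other subset beats 553.

Open Amber and Violet; minimum total cost 553.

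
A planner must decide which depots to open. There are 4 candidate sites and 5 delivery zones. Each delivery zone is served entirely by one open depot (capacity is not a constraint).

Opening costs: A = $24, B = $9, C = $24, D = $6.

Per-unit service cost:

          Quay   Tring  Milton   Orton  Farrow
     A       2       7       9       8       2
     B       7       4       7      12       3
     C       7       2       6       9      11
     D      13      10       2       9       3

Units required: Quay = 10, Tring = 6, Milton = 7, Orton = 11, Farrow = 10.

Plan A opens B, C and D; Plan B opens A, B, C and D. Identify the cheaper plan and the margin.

Plan B is cheaper by 47.

Plan A: {B, C, D}: Quay→B 7·10=70, Tring→C 2·6=12, Milton→D 2·7=14, Orton→C 9·11=99, Farrow→B 3·10=30. Service 225; fixed 39; total 264.
Plan B: {A, B, C, D}: Quay→A 2·10=20, Tring→C 2·6=12, Milton→D 2·7=14, Orton→A 8·11=88, Farrow→A 2·10=20. Service 154; fixed 63; total 217.
Difference: |264 − 217| = 47.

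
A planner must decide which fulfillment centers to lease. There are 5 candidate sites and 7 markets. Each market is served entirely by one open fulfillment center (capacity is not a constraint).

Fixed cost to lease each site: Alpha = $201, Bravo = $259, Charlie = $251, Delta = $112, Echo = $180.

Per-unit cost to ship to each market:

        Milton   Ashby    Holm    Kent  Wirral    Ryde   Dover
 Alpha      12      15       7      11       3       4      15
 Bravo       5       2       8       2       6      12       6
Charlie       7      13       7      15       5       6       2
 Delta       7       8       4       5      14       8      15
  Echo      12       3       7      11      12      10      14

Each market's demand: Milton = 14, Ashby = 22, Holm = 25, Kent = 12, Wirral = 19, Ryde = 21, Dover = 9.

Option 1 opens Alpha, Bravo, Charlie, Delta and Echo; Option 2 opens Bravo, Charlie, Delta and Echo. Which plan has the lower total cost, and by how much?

Option 2 is cheaper by 121.

Option 1: {Alpha, Bravo, Charlie, Delta, Echo}: Milton→Bravo 5·14=70, Ashby→Bravo 2·22=44, Holm→Delta 4·25=100, Kent→Bravo 2·12=24, Wirral→Alpha 3·19=57, Ryde→Alpha 4·21=84, Dover→Charlie 2·9=18. Service 397; fixed 1003; total 1400.
Option 2: {Bravo, Charlie, Delta, Echo}: Milton→Bravo 5·14=70, Ashby→Bravo 2·22=44, Holm→Delta 4·25=100, Kent→Bravo 2·12=24, Wirral→Charlie 5·19=95, Ryde→Charlie 6·21=126, Dover→Charlie 2·9=18. Service 477; fixed 802; total 1279.
Difference: |1400 − 1279| = 121.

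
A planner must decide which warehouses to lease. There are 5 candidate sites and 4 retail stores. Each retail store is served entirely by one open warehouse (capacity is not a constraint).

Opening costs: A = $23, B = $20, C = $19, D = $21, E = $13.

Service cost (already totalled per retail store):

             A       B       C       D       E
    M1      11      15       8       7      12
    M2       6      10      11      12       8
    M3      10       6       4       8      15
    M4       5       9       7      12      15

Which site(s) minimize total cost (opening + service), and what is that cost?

For any fixed open set, each retail store goes to its cheapest open site; total = fixed + service.
{C}: M1→C 8, M2→C 11, M3→C 4, M4→C 7. Service 30; fixed 19; total 49.
{A}: M1→A 11, M2→A 6, M3→A 10, M4→A 5. Service 32; fixed 23; total 55.
{C, E}: M1→C 8, M2→E 8, M3→C 4, M4→C 7. Service 27; fixed 32; total 59.
{A, B, C, D, E}: M1→D 7, M2→A 6, M3→C 4, M4→A 5. Service 22; fixed 96; total 118.
No other subset beats 49.

Open C only; minimum total cost 49.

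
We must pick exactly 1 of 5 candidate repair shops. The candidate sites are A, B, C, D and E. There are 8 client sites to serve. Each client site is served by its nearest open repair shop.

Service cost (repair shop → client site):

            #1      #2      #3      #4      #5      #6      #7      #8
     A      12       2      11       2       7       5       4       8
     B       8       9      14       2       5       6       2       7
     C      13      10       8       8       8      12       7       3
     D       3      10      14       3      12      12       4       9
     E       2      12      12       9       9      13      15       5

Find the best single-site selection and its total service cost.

Choose A only; total service cost 51.

With exactly 1 open, each client site uses its cheapest among the chosen.
{A}: #1→A 12, #2→A 2, #3→A 11, #4→A 2, #5→A 7, #6→A 5, #7→A 4, #8→A 8. Service cost 51.
{B}: service cost 53
{D}: service cost 67
Among all 5 size-1 choices, {A} is lowest.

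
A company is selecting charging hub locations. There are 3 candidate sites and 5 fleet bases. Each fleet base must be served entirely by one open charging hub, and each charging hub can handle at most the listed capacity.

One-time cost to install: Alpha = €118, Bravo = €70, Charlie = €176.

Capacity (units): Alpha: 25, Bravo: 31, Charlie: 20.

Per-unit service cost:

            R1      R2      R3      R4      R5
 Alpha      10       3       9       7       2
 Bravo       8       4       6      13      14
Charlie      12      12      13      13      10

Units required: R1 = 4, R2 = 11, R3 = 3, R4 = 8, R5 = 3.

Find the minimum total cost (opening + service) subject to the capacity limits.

Minimum total cost: 310

Open {Bravo}: R1→Bravo 8·4=32, R2→Bravo 4·11=44, R3→Bravo 6·3=18, R4→Bravo 13·8=104, R5→Bravo 14·3=42.
Loads: Bravo carries 29/31. Service 240; fixed 70; total 310.
Next best feasible plan costs 333.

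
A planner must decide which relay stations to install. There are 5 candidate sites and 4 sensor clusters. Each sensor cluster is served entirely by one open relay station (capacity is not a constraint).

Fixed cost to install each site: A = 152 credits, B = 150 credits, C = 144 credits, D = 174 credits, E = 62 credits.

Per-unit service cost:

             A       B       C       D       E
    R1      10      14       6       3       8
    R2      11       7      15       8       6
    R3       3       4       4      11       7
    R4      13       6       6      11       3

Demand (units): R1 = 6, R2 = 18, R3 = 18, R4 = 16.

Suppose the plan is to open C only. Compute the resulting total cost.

Total cost: 618

Each sensor cluster is assigned to its cheapest site among the open ones.
{C}: R1→C 6·6=36, R2→C 15·18=270, R3→C 4·18=72, R4→C 6·16=96. Service 474; fixed 144; total 618.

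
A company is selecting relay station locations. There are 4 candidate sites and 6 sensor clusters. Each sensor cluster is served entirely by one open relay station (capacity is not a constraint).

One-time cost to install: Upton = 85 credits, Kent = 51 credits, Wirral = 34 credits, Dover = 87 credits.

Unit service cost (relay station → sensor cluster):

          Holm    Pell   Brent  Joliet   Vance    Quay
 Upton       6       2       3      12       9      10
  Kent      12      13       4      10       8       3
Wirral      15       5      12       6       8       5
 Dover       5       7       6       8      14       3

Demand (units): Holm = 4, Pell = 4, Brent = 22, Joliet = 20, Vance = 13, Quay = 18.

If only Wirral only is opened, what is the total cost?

Total cost: 692

Each sensor cluster is assigned to its cheapest site among the open ones.
{Wirral}: Holm→Wirral 15·4=60, Pell→Wirral 5·4=20, Brent→Wirral 12·22=264, Joliet→Wirral 6·20=120, Vance→Wirral 8·13=104, Quay→Wirral 5·18=90. Service 658; fixed 34; total 692.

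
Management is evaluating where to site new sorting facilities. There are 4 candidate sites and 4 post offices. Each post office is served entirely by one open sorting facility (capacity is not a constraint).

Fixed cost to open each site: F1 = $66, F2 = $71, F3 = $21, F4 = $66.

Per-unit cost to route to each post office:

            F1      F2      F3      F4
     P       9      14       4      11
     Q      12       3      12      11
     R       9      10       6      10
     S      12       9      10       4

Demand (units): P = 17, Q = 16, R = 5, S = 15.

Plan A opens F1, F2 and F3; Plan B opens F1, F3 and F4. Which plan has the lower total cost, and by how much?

Plan A: {F1, F2, F3}: P→F3 4·17=68, Q→F2 3·16=48, R→F3 6·5=30, S→F2 9·15=135. Service 281; fixed 158; total 439.
Plan B: {F1, F3, F4}: P→F3 4·17=68, Q→F4 11·16=176, R→F3 6·5=30, S→F4 4·15=60. Service 334; fixed 153; total 487.
Difference: |439 − 487| = 48.

Plan A is cheaper by 48.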